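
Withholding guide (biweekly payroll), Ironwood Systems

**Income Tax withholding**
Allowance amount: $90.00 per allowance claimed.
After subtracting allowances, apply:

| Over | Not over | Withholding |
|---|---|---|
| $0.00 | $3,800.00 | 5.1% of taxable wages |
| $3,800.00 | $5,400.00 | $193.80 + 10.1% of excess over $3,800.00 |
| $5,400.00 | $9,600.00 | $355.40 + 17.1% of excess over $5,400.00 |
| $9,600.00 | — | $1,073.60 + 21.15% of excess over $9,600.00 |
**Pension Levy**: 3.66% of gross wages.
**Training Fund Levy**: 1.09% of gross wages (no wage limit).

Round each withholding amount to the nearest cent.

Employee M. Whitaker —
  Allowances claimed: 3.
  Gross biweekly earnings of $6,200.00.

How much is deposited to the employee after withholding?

$5,459.47

Income Tax: taxable = $6,200.00 − 3×$90.00 = $5,930.00
  $355.40 + 17.1% × ($5,930.00 − $5,400.00) = $355.40 + 17.1% × $530.00 = $446.03
Pension Levy: 3.66% × $6,200.00 = $226.92
Training Fund Levy: 1.09% × $6,200.00 = $67.58
Total withheld: $446.03 + $226.92 + $67.58 = $740.53
Net pay: $6,200.00 − $740.53 = $5,459.47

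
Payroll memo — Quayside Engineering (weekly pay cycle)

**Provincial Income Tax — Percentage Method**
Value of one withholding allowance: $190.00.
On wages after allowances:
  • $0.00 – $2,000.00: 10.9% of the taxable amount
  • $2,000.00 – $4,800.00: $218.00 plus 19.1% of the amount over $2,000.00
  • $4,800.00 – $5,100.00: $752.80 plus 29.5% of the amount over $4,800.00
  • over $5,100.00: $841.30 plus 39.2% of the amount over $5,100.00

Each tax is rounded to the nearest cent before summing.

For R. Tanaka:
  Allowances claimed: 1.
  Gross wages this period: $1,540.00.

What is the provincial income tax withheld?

$147.15

Provincial Income Tax: taxable = $1,540.00 − 1×$190.00 = $1,350.00
  10.9% × $1,350.00 = $147.15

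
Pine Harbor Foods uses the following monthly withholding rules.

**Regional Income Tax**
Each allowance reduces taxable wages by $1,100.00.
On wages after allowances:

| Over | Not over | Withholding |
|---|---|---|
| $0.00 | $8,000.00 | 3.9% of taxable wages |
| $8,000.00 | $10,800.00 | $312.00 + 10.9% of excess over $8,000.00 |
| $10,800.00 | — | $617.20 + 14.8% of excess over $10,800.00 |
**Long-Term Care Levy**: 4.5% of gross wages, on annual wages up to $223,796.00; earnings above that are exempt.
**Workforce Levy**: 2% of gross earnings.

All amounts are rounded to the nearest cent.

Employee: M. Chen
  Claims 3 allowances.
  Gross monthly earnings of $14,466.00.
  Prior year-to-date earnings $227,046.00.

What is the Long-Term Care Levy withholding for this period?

Long-Term Care Levy: YTD $227,046.00 ≥ cap $223,796.00 → $0.00

$0.00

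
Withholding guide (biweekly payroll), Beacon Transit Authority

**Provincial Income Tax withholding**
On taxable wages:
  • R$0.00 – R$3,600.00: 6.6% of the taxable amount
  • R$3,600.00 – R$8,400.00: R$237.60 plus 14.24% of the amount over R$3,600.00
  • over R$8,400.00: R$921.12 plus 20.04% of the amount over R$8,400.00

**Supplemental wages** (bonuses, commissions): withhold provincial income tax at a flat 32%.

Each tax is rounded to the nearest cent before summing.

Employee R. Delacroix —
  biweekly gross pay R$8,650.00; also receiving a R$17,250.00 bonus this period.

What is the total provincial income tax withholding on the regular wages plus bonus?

Provincial Income Tax: taxable = R$8,650.00
  R$921.12 + 20.04% × (R$8,650.00 − R$8,400.00) = R$921.12 + 20.04% × R$250.00 = R$971.22
Supplemental (32% flat on bonus): 32% × R$17,250.00 = R$5,520.00
Total provincial income tax: R$971.22 + R$5,520.00 = R$6,491.22

R$6,491.22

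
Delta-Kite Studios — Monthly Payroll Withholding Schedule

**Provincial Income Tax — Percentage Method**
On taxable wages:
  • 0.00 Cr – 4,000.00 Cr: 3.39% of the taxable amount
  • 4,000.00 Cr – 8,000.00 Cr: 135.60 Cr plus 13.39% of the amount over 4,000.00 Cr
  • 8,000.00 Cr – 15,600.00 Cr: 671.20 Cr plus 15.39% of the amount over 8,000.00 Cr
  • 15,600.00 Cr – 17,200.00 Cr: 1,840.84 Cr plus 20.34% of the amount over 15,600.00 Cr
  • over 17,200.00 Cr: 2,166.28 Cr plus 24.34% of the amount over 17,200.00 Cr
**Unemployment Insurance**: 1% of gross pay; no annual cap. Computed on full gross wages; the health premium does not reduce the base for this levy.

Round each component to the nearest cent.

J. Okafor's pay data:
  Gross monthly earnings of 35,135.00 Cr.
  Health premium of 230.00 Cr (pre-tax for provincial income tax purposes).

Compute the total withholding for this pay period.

Provincial Income Tax: taxable = 35,135.00 Cr − 230.00 Cr = 34,905.00 Cr
  2,166.28 Cr + 24.34% × (34,905.00 Cr − 17,200.00 Cr) = 2,166.28 Cr + 24.34% × 17,705.00 Cr = 6,475.68 Cr
Unemployment Insurance: 1% × 35,135.00 Cr = 351.35 Cr
Total: 6,475.68 Cr + 351.35 Cr = 6,827.03 Cr

6,827.03 Cr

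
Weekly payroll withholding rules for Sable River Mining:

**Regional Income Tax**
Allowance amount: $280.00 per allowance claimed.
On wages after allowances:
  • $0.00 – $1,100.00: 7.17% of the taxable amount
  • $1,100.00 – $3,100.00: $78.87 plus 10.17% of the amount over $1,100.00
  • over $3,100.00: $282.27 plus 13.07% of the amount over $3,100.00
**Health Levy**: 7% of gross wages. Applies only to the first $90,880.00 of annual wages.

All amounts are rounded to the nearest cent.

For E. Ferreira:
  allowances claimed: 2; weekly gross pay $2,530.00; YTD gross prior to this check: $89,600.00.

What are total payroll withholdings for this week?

Regional Income Tax: taxable = $2,530.00 − 2×$280.00 = $1,970.00
  $78.87 + 10.17% × ($1,970.00 − $1,100.00) = $78.87 + 10.17% × $870.00 = $167.35
Health Levy: cap $90,880.00 − YTD $89,600.00 = $1,280.00 subject; 7% × $1,280.00 = $89.60
Total: $167.35 + $89.60 = $256.95

$256.95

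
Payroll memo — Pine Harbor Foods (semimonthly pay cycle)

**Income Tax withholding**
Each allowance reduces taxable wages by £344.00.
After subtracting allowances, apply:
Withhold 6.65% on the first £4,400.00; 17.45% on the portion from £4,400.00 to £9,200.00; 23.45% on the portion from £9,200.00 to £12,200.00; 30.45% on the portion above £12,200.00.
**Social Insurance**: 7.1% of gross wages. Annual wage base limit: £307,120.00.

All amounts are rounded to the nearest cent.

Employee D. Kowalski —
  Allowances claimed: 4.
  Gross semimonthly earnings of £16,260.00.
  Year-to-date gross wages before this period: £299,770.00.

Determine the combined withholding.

Income Tax: taxable = £16,260.00 − 4×£344.00 = £14,884.00
  £1,833.70 + 30.45% × (£14,884.00 − £12,200.00) = £1,833.70 + 30.45% × £2,684.00 = £2,650.98
Social Insurance: cap £307,120.00 − YTD £299,770.00 = £7,350.00 subject; 7.1% × £7,350.00 = £521.85
Total: £2,650.98 + £521.85 = £3,172.83

£3,172.83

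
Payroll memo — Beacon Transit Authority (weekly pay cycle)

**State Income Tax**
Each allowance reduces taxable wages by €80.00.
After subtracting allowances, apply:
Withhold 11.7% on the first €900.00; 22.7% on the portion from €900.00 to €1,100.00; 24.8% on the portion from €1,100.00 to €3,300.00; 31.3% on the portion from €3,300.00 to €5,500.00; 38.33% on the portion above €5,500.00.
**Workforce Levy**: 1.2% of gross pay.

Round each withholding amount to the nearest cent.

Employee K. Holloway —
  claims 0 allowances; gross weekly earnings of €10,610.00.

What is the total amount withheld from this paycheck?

€3,470.88

State Income Tax: taxable = €10,610.00
  €1,384.90 + 38.33% × (€10,610.00 − €5,500.00) = €1,384.90 + 38.33% × €5,110.00 = €3,343.56
Workforce Levy: 1.2% × €10,610.00 = €127.32
Total: €3,343.56 + €127.32 = €3,470.88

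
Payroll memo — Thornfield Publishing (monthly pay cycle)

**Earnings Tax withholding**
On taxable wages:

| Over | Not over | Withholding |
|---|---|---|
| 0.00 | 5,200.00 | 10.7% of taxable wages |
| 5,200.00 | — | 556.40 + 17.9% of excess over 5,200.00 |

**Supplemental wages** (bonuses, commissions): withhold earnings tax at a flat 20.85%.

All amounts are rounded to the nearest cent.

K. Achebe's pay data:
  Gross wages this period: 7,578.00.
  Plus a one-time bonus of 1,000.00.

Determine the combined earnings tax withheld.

Earnings Tax: taxable = 7,578.00
  556.40 + 17.9% × (7,578.00 − 5,200.00) = 556.40 + 17.9% × 2,378.00 = 982.06
Supplemental (20.85% flat on bonus): 20.85% × 1,000.00 = 208.50
Total earnings tax: 982.06 + 208.50 = 1,190.56

1,190.56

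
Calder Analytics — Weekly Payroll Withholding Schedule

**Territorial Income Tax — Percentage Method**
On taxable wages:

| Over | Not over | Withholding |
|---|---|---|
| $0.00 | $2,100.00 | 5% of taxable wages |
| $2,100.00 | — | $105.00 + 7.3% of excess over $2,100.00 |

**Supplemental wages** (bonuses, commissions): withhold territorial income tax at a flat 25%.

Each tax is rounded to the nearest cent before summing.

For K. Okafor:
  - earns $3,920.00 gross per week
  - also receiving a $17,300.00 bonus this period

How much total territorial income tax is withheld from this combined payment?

$4,562.86

Territorial Income Tax: taxable = $3,920.00
  $105.00 + 7.3% × ($3,920.00 − $2,100.00) = $105.00 + 7.3% × $1,820.00 = $237.86
Supplemental (25% flat on bonus): 25% × $17,300.00 = $4,325.00
Total territorial income tax: $237.86 + $4,325.00 = $4,562.86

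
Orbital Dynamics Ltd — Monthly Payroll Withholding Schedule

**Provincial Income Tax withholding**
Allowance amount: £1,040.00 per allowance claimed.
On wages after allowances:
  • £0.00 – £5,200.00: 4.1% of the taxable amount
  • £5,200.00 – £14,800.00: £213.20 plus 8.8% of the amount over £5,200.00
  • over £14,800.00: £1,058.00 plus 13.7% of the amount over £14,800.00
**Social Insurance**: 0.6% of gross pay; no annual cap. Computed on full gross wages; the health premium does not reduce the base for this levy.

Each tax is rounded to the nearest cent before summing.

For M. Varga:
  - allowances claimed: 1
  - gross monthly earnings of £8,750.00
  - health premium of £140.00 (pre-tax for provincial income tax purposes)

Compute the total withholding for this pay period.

£474.26

Provincial Income Tax: taxable = £8,750.00 − £140.00 − 1×£1,040.00 = £7,570.00
  £213.20 + 8.8% × (£7,570.00 − £5,200.00) = £213.20 + 8.8% × £2,370.00 = £421.76
Social Insurance: 0.6% × £8,750.00 = £52.50
Total: £421.76 + £52.50 = £474.26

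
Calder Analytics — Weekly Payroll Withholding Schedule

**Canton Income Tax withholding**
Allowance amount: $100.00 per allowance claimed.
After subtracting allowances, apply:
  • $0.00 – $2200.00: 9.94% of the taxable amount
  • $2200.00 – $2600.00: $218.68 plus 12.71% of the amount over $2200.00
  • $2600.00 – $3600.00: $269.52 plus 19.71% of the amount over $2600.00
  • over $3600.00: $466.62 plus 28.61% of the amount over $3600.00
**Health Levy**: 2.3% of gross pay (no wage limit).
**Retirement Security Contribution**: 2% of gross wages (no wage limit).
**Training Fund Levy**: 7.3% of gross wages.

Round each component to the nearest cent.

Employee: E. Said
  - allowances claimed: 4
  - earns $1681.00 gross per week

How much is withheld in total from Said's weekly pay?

Canton Income Tax: taxable = $1681.00 − 4×$100.00 = $1281.00
  9.94% × $1281.00 = $127.33
Health Levy: 2.3% × $1681.00 = $38.66
Retirement Security Contribution: 2% × $1681.00 = $33.62
Training Fund Levy: 7.3% × $1681.00 = $122.71
Total: $127.33 + $38.66 + $33.62 + $122.71 = $322.32

$322.32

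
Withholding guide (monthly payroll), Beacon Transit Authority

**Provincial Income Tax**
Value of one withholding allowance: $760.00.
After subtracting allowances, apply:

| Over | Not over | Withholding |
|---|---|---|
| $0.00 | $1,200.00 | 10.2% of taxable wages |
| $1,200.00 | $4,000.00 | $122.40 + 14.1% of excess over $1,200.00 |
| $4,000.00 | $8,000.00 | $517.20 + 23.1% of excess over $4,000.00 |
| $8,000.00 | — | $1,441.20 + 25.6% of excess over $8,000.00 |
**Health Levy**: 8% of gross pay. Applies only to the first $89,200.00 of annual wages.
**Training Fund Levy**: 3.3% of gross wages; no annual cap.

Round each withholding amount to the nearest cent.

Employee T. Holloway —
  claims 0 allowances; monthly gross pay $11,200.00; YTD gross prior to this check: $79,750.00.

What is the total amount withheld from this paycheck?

$3,386.00

Provincial Income Tax: taxable = $11,200.00
  $1,441.20 + 25.6% × ($11,200.00 − $8,000.00) = $1,441.20 + 25.6% × $3,200.00 = $2,260.40
Health Levy: cap $89,200.00 − YTD $79,750.00 = $9,450.00 subject; 8% × $9,450.00 = $756.00
Training Fund Levy: 3.3% × $11,200.00 = $369.60
Total: $2,260.40 + $756.00 + $369.60 = $3,386.00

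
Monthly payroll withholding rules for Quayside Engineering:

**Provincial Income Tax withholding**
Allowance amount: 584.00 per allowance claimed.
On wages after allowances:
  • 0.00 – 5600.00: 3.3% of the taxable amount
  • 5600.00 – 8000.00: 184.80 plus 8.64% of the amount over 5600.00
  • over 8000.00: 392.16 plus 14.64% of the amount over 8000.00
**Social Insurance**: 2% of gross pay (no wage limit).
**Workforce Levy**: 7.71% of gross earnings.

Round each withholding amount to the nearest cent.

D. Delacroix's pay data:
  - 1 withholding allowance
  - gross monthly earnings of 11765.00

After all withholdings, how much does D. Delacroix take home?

9764.76

Provincial Income Tax: taxable = 11765.00 − 1×584.00 = 11181.00
  392.16 + 14.64% × (11181.00 − 8000.00) = 392.16 + 14.64% × 3181.00 = 857.86
Social Insurance: 2% × 11765.00 = 235.30
Workforce Levy: 7.71% × 11765.00 = 907.08
Total withheld: 857.86 + 235.30 + 907.08 = 2000.24
Net pay: 11765.00 − 2000.24 = 9764.76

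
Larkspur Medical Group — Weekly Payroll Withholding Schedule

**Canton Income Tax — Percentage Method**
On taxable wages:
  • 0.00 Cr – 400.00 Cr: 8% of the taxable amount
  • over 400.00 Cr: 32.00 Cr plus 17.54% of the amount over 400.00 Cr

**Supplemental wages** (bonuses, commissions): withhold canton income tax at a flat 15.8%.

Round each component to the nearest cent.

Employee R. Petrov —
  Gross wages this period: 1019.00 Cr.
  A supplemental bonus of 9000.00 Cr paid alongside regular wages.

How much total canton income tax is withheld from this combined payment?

Canton Income Tax: taxable = 1019.00 Cr
  32.00 Cr + 17.54% × (1019.00 Cr − 400.00 Cr) = 32.00 Cr + 17.54% × 619.00 Cr = 140.57 Cr
Supplemental (15.8% flat on bonus): 15.8% × 9000.00 Cr = 1422.00 Cr
Total canton income tax: 140.57 Cr + 1422.00 Cr = 1562.57 Cr

1562.57 Cr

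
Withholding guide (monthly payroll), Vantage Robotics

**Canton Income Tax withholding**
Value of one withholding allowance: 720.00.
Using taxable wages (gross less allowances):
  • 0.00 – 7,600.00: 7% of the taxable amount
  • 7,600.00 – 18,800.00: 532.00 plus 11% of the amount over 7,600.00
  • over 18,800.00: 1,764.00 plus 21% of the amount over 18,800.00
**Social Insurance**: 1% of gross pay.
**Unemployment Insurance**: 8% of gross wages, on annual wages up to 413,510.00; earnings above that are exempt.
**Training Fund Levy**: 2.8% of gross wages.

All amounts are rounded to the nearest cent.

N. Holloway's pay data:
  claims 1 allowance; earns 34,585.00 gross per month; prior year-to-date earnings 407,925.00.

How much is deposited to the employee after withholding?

27,896.32

Canton Income Tax: taxable = 34,585.00 − 1×720.00 = 33,865.00
  1,764.00 + 21% × (33,865.00 − 18,800.00) = 1,764.00 + 21% × 15,065.00 = 4,927.65
Social Insurance: 1% × 34,585.00 = 345.85
Unemployment Insurance: cap 413,510.00 − YTD 407,925.00 = 5,585.00 subject; 8% × 5,585.00 = 446.80
Training Fund Levy: 2.8% × 34,585.00 = 968.38
Total withheld: 4,927.65 + 345.85 + 446.80 + 968.38 = 6,688.68
Net pay: 34,585.00 − 6,688.68 = 27,896.32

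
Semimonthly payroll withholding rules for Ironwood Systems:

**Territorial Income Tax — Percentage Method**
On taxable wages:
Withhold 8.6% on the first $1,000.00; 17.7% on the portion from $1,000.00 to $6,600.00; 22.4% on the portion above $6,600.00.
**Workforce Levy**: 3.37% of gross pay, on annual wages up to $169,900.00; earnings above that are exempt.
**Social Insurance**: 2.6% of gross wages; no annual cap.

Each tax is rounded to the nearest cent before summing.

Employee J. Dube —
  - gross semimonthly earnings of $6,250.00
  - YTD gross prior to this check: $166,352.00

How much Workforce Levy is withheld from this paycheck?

Workforce Levy: cap $169,900.00 − YTD $166,352.00 = $3,548.00 subject; 3.37% × $3,548.00 = $119.57

$119.57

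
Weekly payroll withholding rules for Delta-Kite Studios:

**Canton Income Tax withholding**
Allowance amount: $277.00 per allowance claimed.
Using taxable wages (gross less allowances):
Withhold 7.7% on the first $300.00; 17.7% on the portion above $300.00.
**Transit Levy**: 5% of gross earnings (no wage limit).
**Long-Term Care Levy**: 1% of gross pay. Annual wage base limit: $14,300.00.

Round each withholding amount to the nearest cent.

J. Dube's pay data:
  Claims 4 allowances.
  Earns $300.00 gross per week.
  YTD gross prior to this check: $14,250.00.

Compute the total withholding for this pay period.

Canton Income Tax: taxable = $300.00 − 4×$277.00 = $-808.00
  Taxable ≤ 0 → $0.00
Transit Levy: 5% × $300.00 = $15.00
Long-Term Care Levy: cap $14,300.00 − YTD $14,250.00 = $50.00 subject; 1% × $50.00 = $0.50
Total: $0.00 + $15.00 + $0.50 = $15.50

$15.50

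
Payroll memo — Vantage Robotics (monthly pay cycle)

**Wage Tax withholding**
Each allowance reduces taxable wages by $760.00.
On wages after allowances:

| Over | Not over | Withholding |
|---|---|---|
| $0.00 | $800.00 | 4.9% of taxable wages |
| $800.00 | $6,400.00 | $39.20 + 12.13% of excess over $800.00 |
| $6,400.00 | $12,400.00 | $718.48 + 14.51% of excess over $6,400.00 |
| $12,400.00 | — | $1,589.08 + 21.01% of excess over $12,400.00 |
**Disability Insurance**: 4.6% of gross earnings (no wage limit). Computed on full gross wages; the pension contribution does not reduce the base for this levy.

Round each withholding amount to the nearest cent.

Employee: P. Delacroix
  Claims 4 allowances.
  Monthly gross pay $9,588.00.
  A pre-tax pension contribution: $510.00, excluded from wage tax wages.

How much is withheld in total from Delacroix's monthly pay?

$1,115.62

Wage Tax: taxable = $9,588.00 − $510.00 − 4×$760.00 = $6,038.00
  $39.20 + 12.13% × ($6,038.00 − $800.00) = $39.20 + 12.13% × $5,238.00 = $674.57
Disability Insurance: 4.6% × $9,588.00 = $441.05
Total: $674.57 + $441.05 = $1,115.62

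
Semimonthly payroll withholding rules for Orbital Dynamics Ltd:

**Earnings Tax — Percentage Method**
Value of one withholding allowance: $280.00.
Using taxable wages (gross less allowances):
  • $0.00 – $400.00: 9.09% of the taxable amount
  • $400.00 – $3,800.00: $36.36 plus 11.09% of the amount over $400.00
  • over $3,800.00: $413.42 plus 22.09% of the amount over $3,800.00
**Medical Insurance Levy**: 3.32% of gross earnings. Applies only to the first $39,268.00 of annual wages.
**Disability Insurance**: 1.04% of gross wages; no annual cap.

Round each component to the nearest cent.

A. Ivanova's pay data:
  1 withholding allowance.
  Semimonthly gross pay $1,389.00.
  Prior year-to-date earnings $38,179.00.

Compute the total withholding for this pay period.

Earnings Tax: taxable = $1,389.00 − 1×$280.00 = $1,109.00
  $36.36 + 11.09% × ($1,109.00 − $400.00) = $36.36 + 11.09% × $709.00 = $114.99
Medical Insurance Levy: cap $39,268.00 − YTD $38,179.00 = $1,089.00 subject; 3.32% × $1,089.00 = $36.15
Disability Insurance: 1.04% × $1,389.00 = $14.45
Total: $114.99 + $36.15 + $14.45 = $165.59

$165.59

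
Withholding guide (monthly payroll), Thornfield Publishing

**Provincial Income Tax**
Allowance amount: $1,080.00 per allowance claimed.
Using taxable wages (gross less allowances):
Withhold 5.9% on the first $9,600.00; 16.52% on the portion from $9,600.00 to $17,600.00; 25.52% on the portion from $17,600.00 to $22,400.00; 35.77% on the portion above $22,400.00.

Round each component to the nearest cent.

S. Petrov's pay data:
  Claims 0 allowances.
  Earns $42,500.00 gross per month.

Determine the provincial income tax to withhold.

$10,302.73

Provincial Income Tax: taxable = $42,500.00
  $3,112.96 + 35.77% × ($42,500.00 − $22,400.00) = $3,112.96 + 35.77% × $20,100.00 = $10,302.73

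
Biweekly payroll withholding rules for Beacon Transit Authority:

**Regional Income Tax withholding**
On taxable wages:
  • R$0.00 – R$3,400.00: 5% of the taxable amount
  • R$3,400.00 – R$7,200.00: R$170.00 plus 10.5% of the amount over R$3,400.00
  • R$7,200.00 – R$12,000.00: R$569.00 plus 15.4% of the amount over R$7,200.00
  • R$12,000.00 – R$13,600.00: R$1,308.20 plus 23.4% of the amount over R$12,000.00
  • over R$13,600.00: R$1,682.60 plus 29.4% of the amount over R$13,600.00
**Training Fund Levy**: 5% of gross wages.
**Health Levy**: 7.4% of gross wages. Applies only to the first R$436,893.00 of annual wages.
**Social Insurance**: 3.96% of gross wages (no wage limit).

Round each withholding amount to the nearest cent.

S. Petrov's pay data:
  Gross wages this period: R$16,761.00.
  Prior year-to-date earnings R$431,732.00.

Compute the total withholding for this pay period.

Regional Income Tax: taxable = R$16,761.00
  R$1,682.60 + 29.4% × (R$16,761.00 − R$13,600.00) = R$1,682.60 + 29.4% × R$3,161.00 = R$2,611.93
Training Fund Levy: 5% × R$16,761.00 = R$838.05
Health Levy: cap R$436,893.00 − YTD R$431,732.00 = R$5,161.00 subject; 7.4% × R$5,161.00 = R$381.91
Social Insurance: 3.96% × R$16,761.00 = R$663.74
Total: R$2,611.93 + R$838.05 + R$381.91 + R$663.74 = R$4,495.63

R$4,495.63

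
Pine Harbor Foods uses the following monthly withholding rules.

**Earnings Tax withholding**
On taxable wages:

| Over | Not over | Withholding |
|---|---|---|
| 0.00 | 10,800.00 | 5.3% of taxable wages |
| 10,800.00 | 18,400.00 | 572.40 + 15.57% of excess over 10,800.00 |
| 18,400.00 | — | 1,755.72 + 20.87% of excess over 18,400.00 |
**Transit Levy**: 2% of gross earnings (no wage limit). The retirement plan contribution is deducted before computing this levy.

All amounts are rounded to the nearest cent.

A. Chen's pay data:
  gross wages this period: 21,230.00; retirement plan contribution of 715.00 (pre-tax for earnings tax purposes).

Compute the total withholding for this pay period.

Earnings Tax: taxable = 21,230.00 − 715.00 = 20,515.00
  1,755.72 + 20.87% × (20,515.00 − 18,400.00) = 1,755.72 + 20.87% × 2,115.00 = 2,197.12
Transit Levy: 2% × 20,515.00 = 410.30
Total: 2,197.12 + 410.30 = 2,607.42

2,607.42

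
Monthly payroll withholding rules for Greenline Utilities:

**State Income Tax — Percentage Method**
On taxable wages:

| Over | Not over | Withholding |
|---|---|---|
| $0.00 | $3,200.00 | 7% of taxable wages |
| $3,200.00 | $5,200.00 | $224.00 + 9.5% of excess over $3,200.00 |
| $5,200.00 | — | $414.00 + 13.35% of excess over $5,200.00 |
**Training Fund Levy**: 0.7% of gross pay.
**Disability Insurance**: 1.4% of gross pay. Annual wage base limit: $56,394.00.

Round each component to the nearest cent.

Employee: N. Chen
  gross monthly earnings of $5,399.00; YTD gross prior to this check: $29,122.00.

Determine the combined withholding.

$553.95

State Income Tax: taxable = $5,399.00
  $414.00 + 13.35% × ($5,399.00 − $5,200.00) = $414.00 + 13.35% × $199.00 = $440.57
Training Fund Levy: 0.7% × $5,399.00 = $37.79
Disability Insurance: 1.4% × $5,399.00 = $75.59
Total: $440.57 + $37.79 + $75.59 = $553.95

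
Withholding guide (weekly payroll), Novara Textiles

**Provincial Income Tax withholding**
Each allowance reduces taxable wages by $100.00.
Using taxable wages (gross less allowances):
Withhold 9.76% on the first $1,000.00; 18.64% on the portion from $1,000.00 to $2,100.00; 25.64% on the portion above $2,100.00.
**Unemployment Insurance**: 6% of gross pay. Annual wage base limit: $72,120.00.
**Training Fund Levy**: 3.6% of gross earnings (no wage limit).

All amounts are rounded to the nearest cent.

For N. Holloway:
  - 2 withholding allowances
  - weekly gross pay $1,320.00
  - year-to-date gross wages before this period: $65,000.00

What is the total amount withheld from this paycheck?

$246.69

Provincial Income Tax: taxable = $1,320.00 − 2×$100.00 = $1,120.00
  $97.60 + 18.64% × ($1,120.00 − $1,000.00) = $97.60 + 18.64% × $120.00 = $119.97
Unemployment Insurance: 6% × $1,320.00 = $79.20
Training Fund Levy: 3.6% × $1,320.00 = $47.52
Total: $119.97 + $79.20 + $47.52 = $246.69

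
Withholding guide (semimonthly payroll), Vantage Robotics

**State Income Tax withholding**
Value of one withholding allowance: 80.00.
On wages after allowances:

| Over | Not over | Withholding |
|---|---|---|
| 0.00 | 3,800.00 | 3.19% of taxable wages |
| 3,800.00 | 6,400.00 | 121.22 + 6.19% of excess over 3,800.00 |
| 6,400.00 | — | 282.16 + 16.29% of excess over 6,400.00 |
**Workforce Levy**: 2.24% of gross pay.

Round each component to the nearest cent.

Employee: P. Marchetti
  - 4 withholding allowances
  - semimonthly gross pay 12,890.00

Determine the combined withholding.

1,575.99

State Income Tax: taxable = 12,890.00 − 4×80.00 = 12,570.00
  282.16 + 16.29% × (12,570.00 − 6,400.00) = 282.16 + 16.29% × 6,170.00 = 1,287.25
Workforce Levy: 2.24% × 12,890.00 = 288.74
Total: 1,287.25 + 288.74 = 1,575.99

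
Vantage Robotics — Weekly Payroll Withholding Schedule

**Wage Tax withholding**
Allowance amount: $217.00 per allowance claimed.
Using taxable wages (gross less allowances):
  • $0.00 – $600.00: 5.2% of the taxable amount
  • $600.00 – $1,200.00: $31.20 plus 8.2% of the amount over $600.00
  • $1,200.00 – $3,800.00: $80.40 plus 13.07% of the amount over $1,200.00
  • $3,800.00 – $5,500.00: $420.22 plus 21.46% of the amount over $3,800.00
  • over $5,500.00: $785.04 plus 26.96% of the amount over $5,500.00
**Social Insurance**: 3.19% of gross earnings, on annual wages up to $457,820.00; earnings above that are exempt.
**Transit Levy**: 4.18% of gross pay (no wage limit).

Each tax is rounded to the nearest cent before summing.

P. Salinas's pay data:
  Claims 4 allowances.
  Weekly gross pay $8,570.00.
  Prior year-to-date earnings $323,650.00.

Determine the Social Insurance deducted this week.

Social Insurance: 3.19% × $8,570.00 = $273.38

$273.38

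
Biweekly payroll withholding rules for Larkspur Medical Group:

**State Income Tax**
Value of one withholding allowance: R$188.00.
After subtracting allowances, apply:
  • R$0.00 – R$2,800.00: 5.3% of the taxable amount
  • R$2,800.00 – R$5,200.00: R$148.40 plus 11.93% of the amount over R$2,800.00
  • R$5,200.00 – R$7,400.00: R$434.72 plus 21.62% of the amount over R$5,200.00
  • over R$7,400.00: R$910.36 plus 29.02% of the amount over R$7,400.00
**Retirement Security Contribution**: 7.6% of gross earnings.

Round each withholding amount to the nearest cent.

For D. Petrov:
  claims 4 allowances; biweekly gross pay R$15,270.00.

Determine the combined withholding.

State Income Tax: taxable = R$15,270.00 − 4×R$188.00 = R$14,518.00
  R$910.36 + 29.02% × (R$14,518.00 − R$7,400.00) = R$910.36 + 29.02% × R$7,118.00 = R$2,976.00
Retirement Security Contribution: 7.6% × R$15,270.00 = R$1,160.52
Total: R$2,976.00 + R$1,160.52 = R$4,136.52

R$4,136.52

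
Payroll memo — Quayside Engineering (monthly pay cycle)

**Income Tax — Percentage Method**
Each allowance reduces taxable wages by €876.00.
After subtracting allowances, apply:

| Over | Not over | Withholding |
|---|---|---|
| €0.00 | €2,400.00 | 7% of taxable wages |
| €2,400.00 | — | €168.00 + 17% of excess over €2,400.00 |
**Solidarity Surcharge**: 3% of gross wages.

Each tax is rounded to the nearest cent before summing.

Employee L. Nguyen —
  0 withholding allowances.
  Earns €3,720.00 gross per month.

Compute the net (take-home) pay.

€3,216.00

Income Tax: taxable = €3,720.00
  €168.00 + 17% × (€3,720.00 − €2,400.00) = €168.00 + 17% × €1,320.00 = €392.40
Solidarity Surcharge: 3% × €3,720.00 = €111.60
Total withheld: €392.40 + €111.60 = €504.00
Net pay: €3,720.00 − €504.00 = €3,216.00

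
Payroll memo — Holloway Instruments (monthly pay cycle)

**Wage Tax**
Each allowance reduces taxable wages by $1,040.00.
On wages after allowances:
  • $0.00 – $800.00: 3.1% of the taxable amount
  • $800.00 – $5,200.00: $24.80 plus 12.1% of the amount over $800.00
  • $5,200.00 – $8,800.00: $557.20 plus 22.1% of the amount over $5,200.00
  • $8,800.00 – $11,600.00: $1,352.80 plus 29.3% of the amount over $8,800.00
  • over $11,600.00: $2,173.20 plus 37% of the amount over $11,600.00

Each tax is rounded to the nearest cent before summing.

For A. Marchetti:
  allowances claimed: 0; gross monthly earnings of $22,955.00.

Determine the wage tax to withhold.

$6,374.55

Wage Tax: taxable = $22,955.00
  $2,173.20 + 37% × ($22,955.00 − $11,600.00) = $2,173.20 + 37% × $11,355.00 = $6,374.55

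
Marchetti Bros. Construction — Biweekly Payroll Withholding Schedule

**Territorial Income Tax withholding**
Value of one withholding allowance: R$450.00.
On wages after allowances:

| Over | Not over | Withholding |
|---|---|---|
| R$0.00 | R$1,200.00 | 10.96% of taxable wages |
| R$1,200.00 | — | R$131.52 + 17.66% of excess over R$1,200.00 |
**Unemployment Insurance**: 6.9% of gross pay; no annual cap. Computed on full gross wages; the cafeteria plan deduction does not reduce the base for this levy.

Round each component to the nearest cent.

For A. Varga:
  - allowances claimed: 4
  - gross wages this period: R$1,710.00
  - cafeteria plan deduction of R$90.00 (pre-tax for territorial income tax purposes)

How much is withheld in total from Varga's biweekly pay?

Territorial Income Tax: taxable = R$1,710.00 − R$90.00 − 4×R$450.00 = R$-180.00
  Taxable ≤ 0 → R$0.00
Unemployment Insurance: 6.9% × R$1,710.00 = R$117.99
Total: R$0.00 + R$117.99 = R$117.99

R$117.99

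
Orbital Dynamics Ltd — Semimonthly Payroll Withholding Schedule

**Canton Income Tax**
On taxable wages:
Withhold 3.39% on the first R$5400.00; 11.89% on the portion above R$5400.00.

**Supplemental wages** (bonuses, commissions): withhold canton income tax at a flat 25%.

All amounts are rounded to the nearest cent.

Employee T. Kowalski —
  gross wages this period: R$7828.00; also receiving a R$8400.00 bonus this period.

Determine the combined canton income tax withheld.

Canton Income Tax: taxable = R$7828.00
  R$183.06 + 11.89% × (R$7828.00 − R$5400.00) = R$183.06 + 11.89% × R$2428.00 = R$471.75
Supplemental (25% flat on bonus): 25% × R$8400.00 = R$2100.00
Total canton income tax: R$471.75 + R$2100.00 = R$2571.75

R$2571.75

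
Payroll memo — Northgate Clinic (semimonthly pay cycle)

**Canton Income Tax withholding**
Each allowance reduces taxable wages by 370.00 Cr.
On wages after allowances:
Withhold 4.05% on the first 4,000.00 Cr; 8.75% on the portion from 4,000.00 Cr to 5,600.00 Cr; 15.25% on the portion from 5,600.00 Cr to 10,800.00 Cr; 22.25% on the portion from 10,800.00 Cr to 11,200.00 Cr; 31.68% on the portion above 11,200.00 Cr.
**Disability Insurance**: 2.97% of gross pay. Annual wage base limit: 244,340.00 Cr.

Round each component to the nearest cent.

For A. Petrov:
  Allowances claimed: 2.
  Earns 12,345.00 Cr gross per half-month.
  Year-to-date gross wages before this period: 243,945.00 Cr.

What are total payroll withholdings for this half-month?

1,324.03 Cr

Canton Income Tax: taxable = 12,345.00 Cr − 2×370.00 Cr = 11,605.00 Cr
  1,184.00 Cr + 31.68% × (11,605.00 Cr − 11,200.00 Cr) = 1,184.00 Cr + 31.68% × 405.00 Cr = 1,312.30 Cr
Disability Insurance: cap 244,340.00 Cr − YTD 243,945.00 Cr = 395.00 Cr subject; 2.97% × 395.00 Cr = 11.73 Cr
Total: 1,312.30 Cr + 11.73 Cr = 1,324.03 Cr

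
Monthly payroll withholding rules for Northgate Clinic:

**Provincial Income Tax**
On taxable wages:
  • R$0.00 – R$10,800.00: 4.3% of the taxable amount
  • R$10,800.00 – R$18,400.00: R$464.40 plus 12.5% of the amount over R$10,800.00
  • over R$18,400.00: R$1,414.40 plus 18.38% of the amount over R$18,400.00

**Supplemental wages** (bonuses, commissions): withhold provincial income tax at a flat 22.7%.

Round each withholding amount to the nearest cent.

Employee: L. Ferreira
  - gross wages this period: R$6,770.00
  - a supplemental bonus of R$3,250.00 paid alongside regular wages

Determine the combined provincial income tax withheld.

Provincial Income Tax: taxable = R$6,770.00
  4.3% × R$6,770.00 = R$291.11
Supplemental (22.7% flat on bonus): 22.7% × R$3,250.00 = R$737.75
Total provincial income tax: R$291.11 + R$737.75 = R$1,028.86

R$1,028.86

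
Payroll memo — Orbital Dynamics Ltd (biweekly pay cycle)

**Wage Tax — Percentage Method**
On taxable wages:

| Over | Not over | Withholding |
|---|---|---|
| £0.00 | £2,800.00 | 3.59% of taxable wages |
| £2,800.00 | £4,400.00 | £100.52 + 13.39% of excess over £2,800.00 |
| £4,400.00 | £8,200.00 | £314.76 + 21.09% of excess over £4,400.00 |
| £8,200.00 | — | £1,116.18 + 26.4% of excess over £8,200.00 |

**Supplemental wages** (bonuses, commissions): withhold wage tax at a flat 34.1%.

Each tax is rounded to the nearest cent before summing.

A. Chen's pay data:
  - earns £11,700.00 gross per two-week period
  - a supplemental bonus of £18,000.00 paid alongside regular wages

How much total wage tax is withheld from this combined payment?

Wage Tax: taxable = £11,700.00
  £1,116.18 + 26.4% × (£11,700.00 − £8,200.00) = £1,116.18 + 26.4% × £3,500.00 = £2,040.18
Supplemental (34.1% flat on bonus): 34.1% × £18,000.00 = £6,138.00
Total wage tax: £2,040.18 + £6,138.00 = £8,178.18

£8,178.18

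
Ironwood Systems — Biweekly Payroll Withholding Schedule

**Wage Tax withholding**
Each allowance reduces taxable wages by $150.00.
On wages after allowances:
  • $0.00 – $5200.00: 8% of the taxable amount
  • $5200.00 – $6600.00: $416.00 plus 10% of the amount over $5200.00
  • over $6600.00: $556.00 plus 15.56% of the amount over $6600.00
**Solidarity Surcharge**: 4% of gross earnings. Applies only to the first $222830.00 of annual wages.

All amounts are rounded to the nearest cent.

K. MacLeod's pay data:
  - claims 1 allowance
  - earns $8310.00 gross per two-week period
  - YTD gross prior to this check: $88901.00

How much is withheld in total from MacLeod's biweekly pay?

$1131.14

Wage Tax: taxable = $8310.00 − 1×$150.00 = $8160.00
  $556.00 + 15.56% × ($8160.00 − $6600.00) = $556.00 + 15.56% × $1560.00 = $798.74
Solidarity Surcharge: 4% × $8310.00 = $332.40
Total: $798.74 + $332.40 = $1131.14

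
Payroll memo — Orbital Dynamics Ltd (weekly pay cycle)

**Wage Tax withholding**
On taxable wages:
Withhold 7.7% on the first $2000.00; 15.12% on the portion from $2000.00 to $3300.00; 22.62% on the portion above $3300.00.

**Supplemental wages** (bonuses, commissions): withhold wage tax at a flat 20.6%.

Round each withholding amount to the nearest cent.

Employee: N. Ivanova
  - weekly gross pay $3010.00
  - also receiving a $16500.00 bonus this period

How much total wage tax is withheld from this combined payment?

Wage Tax: taxable = $3010.00
  $154.00 + 15.12% × ($3010.00 − $2000.00) = $154.00 + 15.12% × $1010.00 = $306.71
Supplemental (20.6% flat on bonus): 20.6% × $16500.00 = $3399.00
Total wage tax: $306.71 + $3399.00 = $3705.71

$3705.71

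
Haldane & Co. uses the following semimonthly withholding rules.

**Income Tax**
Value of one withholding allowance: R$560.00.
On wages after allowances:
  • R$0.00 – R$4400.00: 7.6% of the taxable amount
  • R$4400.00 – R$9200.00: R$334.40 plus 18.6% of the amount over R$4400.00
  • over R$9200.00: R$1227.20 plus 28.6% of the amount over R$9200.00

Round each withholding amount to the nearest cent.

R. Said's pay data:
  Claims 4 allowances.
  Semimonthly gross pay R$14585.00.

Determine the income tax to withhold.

Income Tax: taxable = R$14585.00 − 4×R$560.00 = R$12345.00
  R$1227.20 + 28.6% × (R$12345.00 − R$9200.00) = R$1227.20 + 28.6% × R$3145.00 = R$2126.67

R$2126.67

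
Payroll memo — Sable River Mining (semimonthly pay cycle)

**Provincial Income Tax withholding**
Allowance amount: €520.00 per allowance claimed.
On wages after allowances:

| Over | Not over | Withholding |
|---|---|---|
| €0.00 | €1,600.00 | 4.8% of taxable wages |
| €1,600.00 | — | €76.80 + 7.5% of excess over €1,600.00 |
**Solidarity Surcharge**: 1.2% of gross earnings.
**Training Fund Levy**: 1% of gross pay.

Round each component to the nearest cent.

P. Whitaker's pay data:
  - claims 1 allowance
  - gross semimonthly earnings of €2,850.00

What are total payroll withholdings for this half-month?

€194.25

Provincial Income Tax: taxable = €2,850.00 − 1×€520.00 = €2,330.00
  €76.80 + 7.5% × (€2,330.00 − €1,600.00) = €76.80 + 7.5% × €730.00 = €131.55
Solidarity Surcharge: 1.2% × €2,850.00 = €34.20
Training Fund Levy: 1% × €2,850.00 = €28.50
Total: €131.55 + €34.20 + €28.50 = €194.25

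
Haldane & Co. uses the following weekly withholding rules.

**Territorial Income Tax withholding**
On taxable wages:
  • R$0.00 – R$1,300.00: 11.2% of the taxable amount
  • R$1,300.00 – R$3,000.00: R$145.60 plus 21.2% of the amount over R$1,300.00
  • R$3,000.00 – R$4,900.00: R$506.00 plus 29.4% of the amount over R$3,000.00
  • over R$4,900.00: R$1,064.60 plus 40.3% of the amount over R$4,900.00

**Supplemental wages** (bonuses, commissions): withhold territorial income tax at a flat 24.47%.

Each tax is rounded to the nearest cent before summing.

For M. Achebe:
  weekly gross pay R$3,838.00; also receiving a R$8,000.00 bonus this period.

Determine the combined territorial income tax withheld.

Territorial Income Tax: taxable = R$3,838.00
  R$506.00 + 29.4% × (R$3,838.00 − R$3,000.00) = R$506.00 + 29.4% × R$838.00 = R$752.37
Supplemental (24.47% flat on bonus): 24.47% × R$8,000.00 = R$1,957.60
Total territorial income tax: R$752.37 + R$1,957.60 = R$2,709.97

R$2,709.97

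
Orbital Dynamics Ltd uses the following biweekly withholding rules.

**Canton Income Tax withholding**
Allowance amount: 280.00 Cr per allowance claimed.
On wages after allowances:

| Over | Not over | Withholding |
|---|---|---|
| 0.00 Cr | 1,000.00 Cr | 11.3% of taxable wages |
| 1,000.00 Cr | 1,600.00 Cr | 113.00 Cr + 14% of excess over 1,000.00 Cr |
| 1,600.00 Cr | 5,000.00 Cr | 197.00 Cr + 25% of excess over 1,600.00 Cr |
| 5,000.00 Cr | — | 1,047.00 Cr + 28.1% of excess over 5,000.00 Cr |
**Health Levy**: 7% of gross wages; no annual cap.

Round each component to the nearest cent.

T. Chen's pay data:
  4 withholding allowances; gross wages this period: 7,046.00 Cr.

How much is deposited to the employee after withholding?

5,245.57 Cr

Canton Income Tax: taxable = 7,046.00 Cr − 4×280.00 Cr = 5,926.00 Cr
  1,047.00 Cr + 28.1% × (5,926.00 Cr − 5,000.00 Cr) = 1,047.00 Cr + 28.1% × 926.00 Cr = 1,307.21 Cr
Health Levy: 7% × 7,046.00 Cr = 493.22 Cr
Total withheld: 1,307.21 Cr + 493.22 Cr = 1,800.43 Cr
Net pay: 7,046.00 Cr − 1,800.43 Cr = 5,245.57 Cr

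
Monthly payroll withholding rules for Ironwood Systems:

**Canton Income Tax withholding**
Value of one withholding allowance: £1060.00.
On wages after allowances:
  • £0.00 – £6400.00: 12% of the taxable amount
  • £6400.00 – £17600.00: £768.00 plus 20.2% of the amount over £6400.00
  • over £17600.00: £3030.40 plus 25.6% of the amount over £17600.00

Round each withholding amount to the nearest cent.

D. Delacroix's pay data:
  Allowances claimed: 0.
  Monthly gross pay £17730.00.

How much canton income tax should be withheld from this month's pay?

Canton Income Tax: taxable = £17730.00
  £3030.40 + 25.6% × (£17730.00 − £17600.00) = £3030.40 + 25.6% × £130.00 = £3063.68

£3063.68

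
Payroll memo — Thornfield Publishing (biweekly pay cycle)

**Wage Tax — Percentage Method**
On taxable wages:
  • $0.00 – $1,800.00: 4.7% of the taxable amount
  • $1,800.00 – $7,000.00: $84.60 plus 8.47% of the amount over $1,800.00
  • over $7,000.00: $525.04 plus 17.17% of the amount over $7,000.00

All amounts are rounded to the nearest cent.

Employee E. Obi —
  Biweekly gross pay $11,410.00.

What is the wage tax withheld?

$1,282.24

Wage Tax: taxable = $11,410.00
  $525.04 + 17.17% × ($11,410.00 − $7,000.00) = $525.04 + 17.17% × $4,410.00 = $1,282.24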